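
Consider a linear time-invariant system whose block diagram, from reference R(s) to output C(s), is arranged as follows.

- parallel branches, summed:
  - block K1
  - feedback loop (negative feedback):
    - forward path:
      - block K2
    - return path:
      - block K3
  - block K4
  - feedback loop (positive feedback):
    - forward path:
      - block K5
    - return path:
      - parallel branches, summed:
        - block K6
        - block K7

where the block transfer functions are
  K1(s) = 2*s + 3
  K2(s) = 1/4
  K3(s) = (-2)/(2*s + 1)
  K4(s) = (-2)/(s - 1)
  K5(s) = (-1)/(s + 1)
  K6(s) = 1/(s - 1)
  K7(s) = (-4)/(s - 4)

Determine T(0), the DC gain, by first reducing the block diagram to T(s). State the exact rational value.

The answer is 9/2.

Reasoning:
1. close the feedback loop around K2, K3: (2*s + 1)/(8*s + 2)
2. add K6, K7 (parallel): (-3*s)/(s^2 - 5*s + 4)
3. close the feedback loop around K5, (K6+K7): (-s^2 + 5*s - 4)/(s^3 - 4*s^2 - 4*s + 4)
4. combine K1, [K2/(1+K2*K3)], K4, [K5/(1-K5*(K6+K7))] in parallel: (16*s^6 - 50*s^5 - 167*s^4 + 199*s^3 + 196*s^2 - 98*s - 36)/(8*s^5 - 38*s^4 - 10*s^3 + 64*s^2 - 16*s - 8)
DC gain: substitute s = 0 into T(s) from step 4: T(0) = -36/(-8) = 9/2.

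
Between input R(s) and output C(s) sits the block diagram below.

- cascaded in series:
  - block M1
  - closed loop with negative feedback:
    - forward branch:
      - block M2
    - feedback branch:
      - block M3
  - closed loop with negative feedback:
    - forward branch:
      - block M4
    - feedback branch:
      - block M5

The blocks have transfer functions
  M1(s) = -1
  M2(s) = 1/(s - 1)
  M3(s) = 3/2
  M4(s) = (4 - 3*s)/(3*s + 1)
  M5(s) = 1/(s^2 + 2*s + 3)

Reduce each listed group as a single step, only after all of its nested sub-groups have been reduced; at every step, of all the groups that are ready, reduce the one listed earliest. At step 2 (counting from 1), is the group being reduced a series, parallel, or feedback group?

1. close the feedback loop around M2, M3
2. reduce the feedback loop with forward M4 and return M5
3. reduce the series chain M1, [M2/(1+M2*M3)], [M4/(1+M4*M5)]
Step 2 collapses a feedback group.

Therefore the answer is feedback.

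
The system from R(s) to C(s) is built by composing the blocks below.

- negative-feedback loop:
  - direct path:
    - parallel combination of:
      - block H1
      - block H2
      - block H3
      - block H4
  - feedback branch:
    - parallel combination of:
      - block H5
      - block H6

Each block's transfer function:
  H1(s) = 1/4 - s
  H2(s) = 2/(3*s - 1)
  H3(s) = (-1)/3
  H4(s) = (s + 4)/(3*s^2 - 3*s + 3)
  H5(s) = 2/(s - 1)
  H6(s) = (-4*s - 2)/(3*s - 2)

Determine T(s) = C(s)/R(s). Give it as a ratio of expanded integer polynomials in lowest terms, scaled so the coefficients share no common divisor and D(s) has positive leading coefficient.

The answer is (-108*s^6 + 315*s^5 - 321*s^4 + 214*s^3 - 129*s^2 + 11*s + 18)/(144*s^6 - 360*s^5 + 140*s^4 + 190*s^3 - 168*s^2 + 172*s - 42).

Reasoning:
[1] reduce the parallel group H1, H2, H3, H4 gives (-36*s^4 + 45*s^3 - 8*s^2 + 28*s + 9)/(36*s^3 - 48*s^2 + 48*s - 12)
[2] reduce the parallel group H5, H6 gives (-4*s^2 + 8*s - 2)/(3*s^2 - 5*s + 2)
[3] collapse the loop ((H1+H2+H3+H4) forward, (H5+H6) return) - this is the overall T(s), already in the required normalized form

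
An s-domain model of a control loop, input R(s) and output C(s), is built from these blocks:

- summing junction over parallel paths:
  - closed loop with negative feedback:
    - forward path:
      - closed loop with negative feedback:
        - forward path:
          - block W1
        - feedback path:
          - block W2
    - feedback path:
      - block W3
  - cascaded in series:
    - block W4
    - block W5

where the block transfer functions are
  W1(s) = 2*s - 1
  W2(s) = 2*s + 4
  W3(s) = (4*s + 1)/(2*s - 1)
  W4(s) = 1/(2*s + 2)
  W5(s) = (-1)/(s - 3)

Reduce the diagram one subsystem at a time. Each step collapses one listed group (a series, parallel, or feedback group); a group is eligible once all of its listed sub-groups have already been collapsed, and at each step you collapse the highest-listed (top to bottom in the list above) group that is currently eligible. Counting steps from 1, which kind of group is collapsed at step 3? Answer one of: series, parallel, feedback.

(1) collapse the loop (W1 forward, W2 return)
(2) collapse the loop ([W1/(1+W1*W2)] forward, W3 return)
(3) combine W4, W5 in series
(4) sum the parallel branches [[W1/(1+W1*W2)]/(1+[W1/(1+W1*W2)]*W3)], (W4*W5)
At step 3 the group reduced is series.

Final answer: series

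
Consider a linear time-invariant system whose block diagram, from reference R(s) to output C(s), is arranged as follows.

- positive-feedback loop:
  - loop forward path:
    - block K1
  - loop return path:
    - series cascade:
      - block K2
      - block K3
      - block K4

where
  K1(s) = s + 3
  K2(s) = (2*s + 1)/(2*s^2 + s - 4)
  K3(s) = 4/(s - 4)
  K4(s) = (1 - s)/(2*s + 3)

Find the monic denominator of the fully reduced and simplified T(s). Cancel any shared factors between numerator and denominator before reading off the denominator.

Answer: s^4 - 17*s^2/4 - 2*s + 9

Working:
Step 1 - series reduction of K2, K3, K4, giving (-8*s^2 + 4*s + 4)/(4*s^4 - 8*s^3 - 37*s^2 + 8*s + 48)
Step 2 - reduce the feedback loop with forward K1 and return (K2*K3*K4), giving (4*s^5 + 4*s^4 - 61*s^3 - 103*s^2 + 72*s + 144)/(4*s^4 - 17*s^2 - 8*s + 36)
Step 2 gives the fully reduced T(s), with no common factor left to cancel. The denominator's leading coefficient is 4, so divide each of its coefficients by 4 to get the monic form.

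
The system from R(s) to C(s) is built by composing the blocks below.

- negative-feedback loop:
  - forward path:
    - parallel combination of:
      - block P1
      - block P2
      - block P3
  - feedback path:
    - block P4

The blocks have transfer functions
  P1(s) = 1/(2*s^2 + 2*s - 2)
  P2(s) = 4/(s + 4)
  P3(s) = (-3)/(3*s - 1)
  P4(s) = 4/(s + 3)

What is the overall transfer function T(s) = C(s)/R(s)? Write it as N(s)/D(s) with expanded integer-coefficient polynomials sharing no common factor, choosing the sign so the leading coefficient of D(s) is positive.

[1] parallel reduction of P1, P2, P3 -> (18*s^3 - 11*s^2 - 39*s + 28)/(6*s^4 + 28*s^3 + 8*s^2 - 30*s + 8)
[2] feedback reduction of (P1+P2+P3), P4; the result is T(s) itself (integer coefficients, no common factor, positive leading denominator coefficient)

Answer: (18*s^4 + 43*s^3 - 72*s^2 - 89*s + 84)/(6*s^5 + 46*s^4 + 164*s^3 - 50*s^2 - 238*s + 136)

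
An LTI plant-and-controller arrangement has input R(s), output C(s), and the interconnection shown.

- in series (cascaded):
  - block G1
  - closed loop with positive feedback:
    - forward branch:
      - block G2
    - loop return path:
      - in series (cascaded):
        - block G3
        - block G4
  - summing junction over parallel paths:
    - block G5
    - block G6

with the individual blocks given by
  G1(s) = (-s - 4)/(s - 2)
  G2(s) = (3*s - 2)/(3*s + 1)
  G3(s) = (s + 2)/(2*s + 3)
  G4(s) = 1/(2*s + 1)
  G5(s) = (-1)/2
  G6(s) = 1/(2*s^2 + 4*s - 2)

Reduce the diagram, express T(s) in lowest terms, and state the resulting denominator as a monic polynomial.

Step 1 - cascade G3, G4; result (s + 2)/(4*s^2 + 8*s + 3)
Step 2 - reduce the feedback loop with forward G2 and return (G3*G4); result (12*s^3 + 16*s^2 - 7*s - 6)/(12*s^3 + 25*s^2 + 13*s + 7)
Step 3 - combine G5, G6 in parallel; result (-s^2 - 2*s + 2)/(2*s^2 + 4*s - 2)
Step 4 - cascade G1, [G2/(1-G2*(G3*G4))], (G5+G6); result (12*s^6 + 88*s^5 + 161*s^4 - 48*s^3 - 206*s^2 + 20*s + 48)/(24*s^6 + 50*s^5 - 94*s^4 - 188*s^3 - 30*s^2 - 18*s + 28)
The result of step 4 is T(s) in lowest terms. Its denominator has leading coefficient 24; dividing the denominator through by 24 makes it monic.

Hence the answer: s^6 + 25*s^5/12 - 47*s^4/12 - 47*s^3/6 - 5*s^2/4 - 3*s/4 + 7/6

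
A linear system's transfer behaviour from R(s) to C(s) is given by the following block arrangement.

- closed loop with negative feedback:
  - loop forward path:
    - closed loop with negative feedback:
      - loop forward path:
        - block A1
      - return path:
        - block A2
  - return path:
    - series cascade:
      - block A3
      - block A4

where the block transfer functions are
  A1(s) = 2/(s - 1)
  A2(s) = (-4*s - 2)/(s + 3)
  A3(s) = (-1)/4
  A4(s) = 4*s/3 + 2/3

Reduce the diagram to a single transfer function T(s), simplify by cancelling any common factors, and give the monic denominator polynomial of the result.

Reducing step by step:

Step 1. feedback reduction of A1, A2: (2*s + 6)/(s^2 - 6*s - 7)
Step 2. multiply A3, A4 (series): -s/3 - 1/6
Step 3. apply the feedback formula to [A1/(1+A1*A2)], (A3*A4): (6*s + 18)/(s^2 - 25*s - 24)
T(s) is the step-3 result (common factors already cancelled). Leading coefficient of the denominator: 1, so no rescaling is needed.

Answer: s^2 - 25*s - 24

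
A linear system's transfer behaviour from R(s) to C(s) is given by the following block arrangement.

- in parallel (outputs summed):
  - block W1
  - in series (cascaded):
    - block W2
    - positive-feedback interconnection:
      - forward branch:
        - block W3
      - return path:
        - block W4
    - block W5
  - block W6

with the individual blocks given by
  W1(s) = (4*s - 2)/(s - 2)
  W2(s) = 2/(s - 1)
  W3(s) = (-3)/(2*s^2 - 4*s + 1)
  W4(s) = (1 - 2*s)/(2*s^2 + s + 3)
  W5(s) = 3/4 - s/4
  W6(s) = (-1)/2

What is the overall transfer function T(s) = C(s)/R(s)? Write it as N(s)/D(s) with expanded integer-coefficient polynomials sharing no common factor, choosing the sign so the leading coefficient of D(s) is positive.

(1) collapse the loop (W3 forward, W4 return) -> (-6*s^2 - 3*s - 9)/(4*s^4 - 6*s^3 + 4*s^2 - 17*s + 6)
(2) multiply W2, [W3/(1-W3*W4)], W5 (series) -> (6*s^3 - 15*s^2 - 27)/(8*s^5 - 20*s^4 + 20*s^3 - 42*s^2 + 46*s - 12)
(3) combine W1, (W2*[W3/(1-W3*W4)]*W5), W6 in parallel, giving the overall T(s)

Therefore the answer is (28*s^6 - 78*s^5 + 96*s^4 - 194*s^3 + 233*s^2 - 115*s + 66)/(8*s^6 - 36*s^5 + 60*s^4 - 82*s^3 + 130*s^2 - 104*s + 24).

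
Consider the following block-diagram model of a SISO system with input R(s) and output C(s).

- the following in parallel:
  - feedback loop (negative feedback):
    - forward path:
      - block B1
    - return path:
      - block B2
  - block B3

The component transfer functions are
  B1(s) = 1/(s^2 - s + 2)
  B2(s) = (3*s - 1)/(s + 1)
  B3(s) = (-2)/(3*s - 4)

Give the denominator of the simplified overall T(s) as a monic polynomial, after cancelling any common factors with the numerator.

First reduce the diagram to T(s).

Step 1: collapse the loop (B1 forward, B2 return) gives (s + 1)/(s^3 + 4*s + 1)
Step 2: sum the parallel branches [B1/(1+B1*B2)], B3 gives (-2*s^3 + 3*s^2 - 9*s - 6)/(3*s^4 - 4*s^3 + 12*s^2 - 13*s - 4)
Step 2 gives the fully reduced T(s), with no common factor left to cancel. The denominator's leading coefficient is 3, so divide each of its coefficients by 3 to get the monic form.

Answer: s^4 - 4*s^3/3 + 4*s^2 - 13*s/3 - 4/3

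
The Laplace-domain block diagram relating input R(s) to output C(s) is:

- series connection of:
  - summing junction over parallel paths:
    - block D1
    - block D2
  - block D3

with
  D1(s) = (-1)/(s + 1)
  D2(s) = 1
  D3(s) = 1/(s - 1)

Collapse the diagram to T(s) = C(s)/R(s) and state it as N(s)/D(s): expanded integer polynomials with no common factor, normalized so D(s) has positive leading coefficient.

Answer: s/(s^2 - 1)

Working:
Step 1. add D1, D2 (parallel) -> s/(s + 1)
Step 2. multiply (D1+D2), D3 (series); the result is T(s) itself (integer coefficients, no common factor, positive leading denominator coefficient)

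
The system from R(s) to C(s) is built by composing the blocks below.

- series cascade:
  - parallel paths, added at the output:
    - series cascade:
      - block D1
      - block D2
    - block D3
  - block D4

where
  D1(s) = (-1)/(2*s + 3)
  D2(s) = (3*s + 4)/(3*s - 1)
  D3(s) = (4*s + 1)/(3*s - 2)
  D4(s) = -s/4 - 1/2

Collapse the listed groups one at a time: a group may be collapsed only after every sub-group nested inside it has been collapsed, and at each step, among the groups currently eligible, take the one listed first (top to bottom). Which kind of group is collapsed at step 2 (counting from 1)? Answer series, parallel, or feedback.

[1] multiply D1, D2 (series)
[2] reduce the parallel group (D1*D2), D3
[3] reduce the series chain ((D1*D2)+D3), D4
So the answer for step 2 is parallel.

Therefore the answer is parallel.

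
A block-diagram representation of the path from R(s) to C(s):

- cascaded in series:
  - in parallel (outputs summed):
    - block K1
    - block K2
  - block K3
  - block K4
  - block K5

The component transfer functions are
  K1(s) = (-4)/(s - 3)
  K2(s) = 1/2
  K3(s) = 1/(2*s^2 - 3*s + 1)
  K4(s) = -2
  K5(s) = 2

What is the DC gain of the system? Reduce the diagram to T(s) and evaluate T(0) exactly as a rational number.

The answer is -22/3.

Reasoning:
Step 1 - add K1, K2 (parallel) = (s - 11)/(2*s - 6)
Step 2 - multiply (K1+K2), K3, K4, K5 (series) = (22 - 2*s)/(2*s^3 - 9*s^2 + 10*s - 3)
The step-2 result is T(s). Setting s = 0: T(0) = 22/(-3) = -22/3.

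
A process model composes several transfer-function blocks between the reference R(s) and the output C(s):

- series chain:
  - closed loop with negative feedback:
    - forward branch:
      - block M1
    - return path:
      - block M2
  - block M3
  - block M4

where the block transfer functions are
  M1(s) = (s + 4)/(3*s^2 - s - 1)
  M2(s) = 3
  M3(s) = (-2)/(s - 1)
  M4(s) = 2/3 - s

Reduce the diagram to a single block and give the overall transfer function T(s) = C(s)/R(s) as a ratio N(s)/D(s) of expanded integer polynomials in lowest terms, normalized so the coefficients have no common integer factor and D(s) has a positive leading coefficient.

First reduce the diagram to T(s).

(1) apply the feedback formula to M1, M2: (s + 4)/(3*s^2 + 2*s + 11)
(2) multiply [M1/(1+M1*M2)], M3, M4 (series), giving the overall T(s)

Answer: (6*s^2 + 20*s - 16)/(9*s^3 - 3*s^2 + 27*s - 33)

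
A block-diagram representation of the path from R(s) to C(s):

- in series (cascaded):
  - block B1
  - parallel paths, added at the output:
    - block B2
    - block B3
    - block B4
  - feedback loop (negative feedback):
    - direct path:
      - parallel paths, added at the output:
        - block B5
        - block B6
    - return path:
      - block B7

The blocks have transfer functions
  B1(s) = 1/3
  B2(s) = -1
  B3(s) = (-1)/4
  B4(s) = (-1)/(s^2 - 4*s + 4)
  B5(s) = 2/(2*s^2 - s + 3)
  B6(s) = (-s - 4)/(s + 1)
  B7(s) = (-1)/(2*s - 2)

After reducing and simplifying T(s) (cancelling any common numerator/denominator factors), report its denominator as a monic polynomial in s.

First reduce the diagram to T(s).

(1) sum the parallel branches B2, B3, B4 -> (-5*s^2 + 20*s - 24)/(4*s^2 - 16*s + 16)
(2) sum the parallel branches B5, B6 -> (-2*s^3 - 7*s^2 + 3*s - 10)/(2*s^3 + s^2 + 2*s + 3)
(3) feedback reduction of (B5+B6), B7 -> (-4*s^4 - 10*s^3 + 20*s^2 - 26*s + 20)/(4*s^4 + 9*s^2 - s + 4)
(4) combine B1, (B2+B3+B4), [(B5+B6)/(1+(B5+B6)*B7)] in series -> (10*s^6 - 15*s^5 - 102*s^4 + 385*s^3 - 550*s^2 + 512*s - 240)/(24*s^6 - 96*s^5 + 150*s^4 - 222*s^3 + 264*s^2 - 120*s + 96)
That last expression is T(s), already simplified. Scaling its denominator by 1/24 (the reciprocal of the leading coefficient) yields the monic denominator.

Answer: s^6 - 4*s^5 + 25*s^4/4 - 37*s^3/4 + 11*s^2 - 5*s + 4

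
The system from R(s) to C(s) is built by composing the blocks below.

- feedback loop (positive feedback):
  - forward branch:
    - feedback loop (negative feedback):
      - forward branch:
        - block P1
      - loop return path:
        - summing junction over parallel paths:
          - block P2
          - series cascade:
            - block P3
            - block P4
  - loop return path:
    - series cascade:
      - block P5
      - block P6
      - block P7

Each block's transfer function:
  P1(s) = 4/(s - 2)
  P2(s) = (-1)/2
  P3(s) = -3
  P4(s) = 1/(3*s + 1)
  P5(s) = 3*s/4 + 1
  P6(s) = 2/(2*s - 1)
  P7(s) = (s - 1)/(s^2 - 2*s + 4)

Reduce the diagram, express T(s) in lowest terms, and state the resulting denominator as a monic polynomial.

Step 1. series reduction of P3, P4; result (-3)/(3*s + 1)
Step 2. reduce the parallel group P2, (P3*P4); result (-3*s - 7)/(6*s + 2)
Step 3. reduce the feedback loop with forward P1 and return (P2+(P3*P4)); result (12*s + 4)/(3*s^2 - 11*s - 16)
Step 4. reduce the series chain P5, P6, P7; result (3*s^2 + s - 4)/(4*s^3 - 10*s^2 + 20*s - 8)
Step 5. collapse the loop ([P1/(1+P1*(P2+(P3*P4)))] forward, (P5*P6*P7) return); result (24*s^4 - 52*s^3 + 100*s^2 - 8*s - 16)/(6*s^5 - 37*s^4 + 35*s^3 - 54*s^2 - 94*s + 72)
Step 5 gives the fully reduced T(s), with no common factor left to cancel. The denominator's leading coefficient is 6, so divide each of its coefficients by 6 to get the monic form.

Hence the answer: s^5 - 37*s^4/6 + 35*s^3/6 - 9*s^2 - 47*s/3 + 12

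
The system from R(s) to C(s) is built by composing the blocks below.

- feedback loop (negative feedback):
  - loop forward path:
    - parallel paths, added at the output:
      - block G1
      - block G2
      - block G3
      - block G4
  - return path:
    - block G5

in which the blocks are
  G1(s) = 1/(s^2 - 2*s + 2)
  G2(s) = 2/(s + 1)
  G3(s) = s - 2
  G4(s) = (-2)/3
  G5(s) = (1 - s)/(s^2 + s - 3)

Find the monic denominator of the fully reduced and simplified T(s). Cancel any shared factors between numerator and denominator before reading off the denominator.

Step 1 - add G1, G2, G3, G4 (parallel): (3*s^4 - 11*s^3 + 14*s^2 - 3*s - 1)/(3*s^3 - 3*s^2 + 6)
Step 2 - collapse the loop ((G1+G2+G3+G4) forward, G5 return): (3*s^6 - 8*s^5 - 6*s^4 + 44*s^3 - 46*s^2 + 8*s + 3)/(14*s^4 - 37*s^3 + 32*s^2 + 4*s - 19)
The result of step 2 is T(s) in lowest terms. Its denominator has leading coefficient 14; dividing the denominator through by 14 makes it monic.

Hence the answer: s^4 - 37*s^3/14 + 16*s^2/7 + 2*s/7 - 19/14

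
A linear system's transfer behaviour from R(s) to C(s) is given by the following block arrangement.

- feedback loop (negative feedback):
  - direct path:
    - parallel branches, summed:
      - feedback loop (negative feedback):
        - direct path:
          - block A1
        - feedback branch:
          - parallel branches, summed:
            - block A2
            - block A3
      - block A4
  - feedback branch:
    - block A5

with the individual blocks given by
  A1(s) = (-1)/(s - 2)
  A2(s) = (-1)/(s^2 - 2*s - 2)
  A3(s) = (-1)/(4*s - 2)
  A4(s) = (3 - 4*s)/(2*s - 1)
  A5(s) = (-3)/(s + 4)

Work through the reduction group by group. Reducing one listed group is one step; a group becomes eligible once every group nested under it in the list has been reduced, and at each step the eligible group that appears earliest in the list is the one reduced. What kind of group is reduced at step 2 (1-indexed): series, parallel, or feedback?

Answer: feedback

Working:
Step 1: sum the parallel branches A2, A3
Step 2: apply the feedback formula to A1, (A2+A3)
Step 3: combine [A1/(1+A1*(A2+A3))], A4 in parallel
Step 4: reduce the feedback loop with forward ([A1/(1+A1*(A2+A3))]+A4) and return A5
Step 2: feedback.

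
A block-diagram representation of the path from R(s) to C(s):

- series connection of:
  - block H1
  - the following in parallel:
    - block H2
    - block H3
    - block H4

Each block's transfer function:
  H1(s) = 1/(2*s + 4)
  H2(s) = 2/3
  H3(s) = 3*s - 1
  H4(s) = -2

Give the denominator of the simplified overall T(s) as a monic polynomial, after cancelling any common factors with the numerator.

(1) combine H2, H3, H4 in parallel gives 3*s - 7/3
(2) series reduction of H1, (H2+H3+H4) gives (9*s - 7)/(6*s + 12)
Step 2 gives the fully reduced T(s), with no common factor left to cancel. The denominator's leading coefficient is 6, so divide each of its coefficients by 6 to get the monic form.

Therefore the answer is s + 2.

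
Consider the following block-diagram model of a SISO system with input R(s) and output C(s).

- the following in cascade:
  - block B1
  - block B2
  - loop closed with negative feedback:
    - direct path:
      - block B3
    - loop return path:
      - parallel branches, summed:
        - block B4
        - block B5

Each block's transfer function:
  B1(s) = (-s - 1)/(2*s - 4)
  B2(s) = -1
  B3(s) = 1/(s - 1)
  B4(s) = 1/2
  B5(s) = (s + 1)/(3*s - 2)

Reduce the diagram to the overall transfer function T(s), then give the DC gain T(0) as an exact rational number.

[1] add B4, B5 (parallel); result (5*s)/(6*s - 4)
[2] reduce the feedback loop with forward B3 and return (B4+B5); result (6*s - 4)/(6*s^2 - 5*s + 4)
[3] multiply B1, B2, [B3/(1+B3*(B4+B5))] (series); result (3*s^2 + s - 2)/(6*s^3 - 17*s^2 + 14*s - 8)
DC gain: substitute s = 0 into T(s) from step 3: T(0) = -2/(-8) = 1/4.

Therefore the answer is 1/4.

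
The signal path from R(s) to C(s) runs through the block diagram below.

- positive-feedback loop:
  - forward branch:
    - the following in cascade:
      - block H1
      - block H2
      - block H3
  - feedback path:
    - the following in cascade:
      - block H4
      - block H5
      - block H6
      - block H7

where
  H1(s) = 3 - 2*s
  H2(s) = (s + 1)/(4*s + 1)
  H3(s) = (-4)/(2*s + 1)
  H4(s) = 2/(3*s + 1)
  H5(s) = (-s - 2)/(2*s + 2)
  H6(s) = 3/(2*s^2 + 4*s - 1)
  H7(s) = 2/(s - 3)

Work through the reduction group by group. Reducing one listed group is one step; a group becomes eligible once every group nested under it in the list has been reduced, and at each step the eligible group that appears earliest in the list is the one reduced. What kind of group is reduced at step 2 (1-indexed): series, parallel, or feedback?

Answer: series

Working:
[1] series reduction of H1, H2, H3
[2] combine H4, H5, H6, H7 in series
[3] close the feedback loop around (H1*H2*H3), (H4*H5*H6*H7)
So the answer for step 2 is series.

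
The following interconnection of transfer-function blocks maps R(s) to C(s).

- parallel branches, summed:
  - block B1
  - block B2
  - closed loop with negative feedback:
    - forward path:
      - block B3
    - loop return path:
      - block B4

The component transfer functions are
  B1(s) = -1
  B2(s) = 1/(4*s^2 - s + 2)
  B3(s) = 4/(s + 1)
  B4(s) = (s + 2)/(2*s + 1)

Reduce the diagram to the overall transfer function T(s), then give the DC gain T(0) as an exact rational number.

Step 1: close the feedback loop around B3, B4; result (8*s + 4)/(2*s^2 + 7*s + 9)
Step 2: add B1, B2, [B3/(1+B3*B4)] (parallel); result (-8*s^4 + 6*s^3 - 23*s^2 + 14*s - 1)/(8*s^4 + 26*s^3 + 33*s^2 + 5*s + 18)
Step 2 gives the overall T(s). Then T(0) = -1/18.

Final answer: -1/18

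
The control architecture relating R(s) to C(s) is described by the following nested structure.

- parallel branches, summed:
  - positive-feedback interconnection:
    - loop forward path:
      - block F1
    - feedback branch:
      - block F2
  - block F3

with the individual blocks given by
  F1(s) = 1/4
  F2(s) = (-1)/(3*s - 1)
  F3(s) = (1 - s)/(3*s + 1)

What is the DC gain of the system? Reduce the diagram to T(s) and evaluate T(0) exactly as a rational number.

Answer: 4/3

Working:
[1] feedback reduction of F1, F2, giving (3*s - 1)/(12*s - 3)
[2] combine [F1/(1-F1*F2)], F3 in parallel, giving (-3*s^2 + 15*s - 4)/(36*s^2 + 3*s - 3)
DC gain: substitute s = 0 into T(s) from step 2: T(0) = -4/(-3) = 4/3.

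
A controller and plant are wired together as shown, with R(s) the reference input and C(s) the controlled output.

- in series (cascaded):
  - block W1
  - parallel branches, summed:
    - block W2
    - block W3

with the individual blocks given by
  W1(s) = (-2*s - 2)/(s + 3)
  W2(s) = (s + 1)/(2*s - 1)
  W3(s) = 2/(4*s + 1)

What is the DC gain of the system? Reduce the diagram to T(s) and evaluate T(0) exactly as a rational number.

The answer is -2/3.

Reasoning:
[1] add W2, W3 (parallel) = (4*s^2 + 9*s - 1)/(8*s^2 - 2*s - 1)
[2] series reduction of W1, (W2+W3) = (-8*s^3 - 26*s^2 - 16*s + 2)/(8*s^3 + 22*s^2 - 7*s - 3)
The step-2 result is T(s). Setting s = 0: T(0) = 2/(-3) = -2/3.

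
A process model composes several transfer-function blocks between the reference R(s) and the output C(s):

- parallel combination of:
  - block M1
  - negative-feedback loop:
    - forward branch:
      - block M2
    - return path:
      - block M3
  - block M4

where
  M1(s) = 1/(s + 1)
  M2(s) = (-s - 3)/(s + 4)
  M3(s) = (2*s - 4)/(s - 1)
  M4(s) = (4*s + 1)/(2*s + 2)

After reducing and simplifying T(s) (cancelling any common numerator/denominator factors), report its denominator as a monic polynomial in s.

(1) feedback reduction of M2, M3 gives (s^2 + 2*s - 3)/(s^2 - s - 8)
(2) sum the parallel branches M1, [M2/(1+M2*M3)], M4 gives (6*s^3 + 5*s^2 - 37*s - 30)/(2*s^3 - 18*s - 16)
Step 2 gives the fully reduced T(s), with no common factor left to cancel. The denominator's leading coefficient is 2, so divide each of its coefficients by 2 to get the monic form.

Answer: s^3 - 9*s - 8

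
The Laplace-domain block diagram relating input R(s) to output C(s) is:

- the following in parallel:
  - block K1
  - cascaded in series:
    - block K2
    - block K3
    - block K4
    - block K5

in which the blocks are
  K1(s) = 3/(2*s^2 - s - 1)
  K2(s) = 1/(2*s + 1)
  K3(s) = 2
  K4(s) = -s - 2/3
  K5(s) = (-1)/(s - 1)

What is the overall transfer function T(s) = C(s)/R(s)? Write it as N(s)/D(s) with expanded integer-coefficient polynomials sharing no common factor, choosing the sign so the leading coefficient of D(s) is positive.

1. reduce the series chain K2, K3, K4, K5 = (6*s + 4)/(6*s^2 - 3*s - 3)
2. combine K1, (K2*K3*K4*K5) in parallel - this is the overall T(s), already in the required normalized form

Final answer: (6*s + 13)/(6*s^2 - 3*s - 3)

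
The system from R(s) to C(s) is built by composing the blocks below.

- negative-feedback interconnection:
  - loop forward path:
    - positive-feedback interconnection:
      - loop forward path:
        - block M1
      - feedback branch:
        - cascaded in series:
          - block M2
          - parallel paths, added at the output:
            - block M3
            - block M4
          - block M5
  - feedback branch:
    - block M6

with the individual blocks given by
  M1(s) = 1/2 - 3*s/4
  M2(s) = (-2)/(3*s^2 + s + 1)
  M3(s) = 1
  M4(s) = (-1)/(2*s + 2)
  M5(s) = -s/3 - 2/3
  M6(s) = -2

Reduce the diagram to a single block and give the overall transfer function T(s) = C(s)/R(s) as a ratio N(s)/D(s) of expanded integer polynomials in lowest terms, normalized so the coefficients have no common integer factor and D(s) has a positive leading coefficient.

The answer is (-27*s^4 - 18*s^3 + 6*s^2 + 3*s + 6)/(54*s^4 + 78*s^3 + 47*s^2 + 14*s - 4).

Reasoning:
[1] combine M3, M4 in parallel -> (2*s + 1)/(2*s + 2)
[2] reduce the series chain M2, (M3+M4), M5 -> (2*s^2 + 5*s + 2)/(9*s^3 + 12*s^2 + 6*s + 3)
[3] close the feedback loop around M1, (M2*(M3+M4)*M5) -> (-27*s^4 - 18*s^3 + 6*s^2 + 3*s + 6)/(42*s^3 + 59*s^2 + 20*s + 8)
[4] feedback reduction of [M1/(1-M1*(M2*(M3+M4)*M5))], M6: this yields T(s), and no further normalization is needed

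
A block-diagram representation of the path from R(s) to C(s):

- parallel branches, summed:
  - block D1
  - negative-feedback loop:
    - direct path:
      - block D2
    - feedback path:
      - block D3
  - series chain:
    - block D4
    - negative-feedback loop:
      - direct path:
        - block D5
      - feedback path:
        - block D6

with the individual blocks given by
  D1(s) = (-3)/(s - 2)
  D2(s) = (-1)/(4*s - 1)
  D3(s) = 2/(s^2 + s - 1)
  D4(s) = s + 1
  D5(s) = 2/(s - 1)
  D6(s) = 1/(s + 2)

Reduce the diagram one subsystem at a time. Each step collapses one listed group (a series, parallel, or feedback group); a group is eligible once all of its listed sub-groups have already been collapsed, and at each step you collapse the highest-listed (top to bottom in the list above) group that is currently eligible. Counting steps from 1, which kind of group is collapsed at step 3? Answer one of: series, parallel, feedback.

Answer: series

Working:
(1) collapse the loop (D2 forward, D3 return)
(2) close the feedback loop around D5, D6
(3) combine D4, [D5/(1+D5*D6)] in series
(4) add D1, [D2/(1+D2*D3)], (D4*[D5/(1+D5*D6)]) (parallel)
The group at step 3 is a series group.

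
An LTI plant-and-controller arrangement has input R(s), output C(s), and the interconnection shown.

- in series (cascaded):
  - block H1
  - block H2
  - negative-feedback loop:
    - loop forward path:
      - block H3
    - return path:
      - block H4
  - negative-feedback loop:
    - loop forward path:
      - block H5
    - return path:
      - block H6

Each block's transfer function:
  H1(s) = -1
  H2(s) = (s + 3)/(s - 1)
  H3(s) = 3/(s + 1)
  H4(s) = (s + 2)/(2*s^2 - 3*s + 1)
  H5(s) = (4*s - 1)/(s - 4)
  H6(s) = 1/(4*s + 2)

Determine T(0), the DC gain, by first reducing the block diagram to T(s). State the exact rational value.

The answer is 2/7.

Reasoning:
(1) feedback reduction of H3, H4; result (6*s^2 - 9*s + 3)/(2*s^3 - s^2 + s + 7)
(2) collapse the loop (H5 forward, H6 return); result (16*s^2 + 4*s - 2)/(4*s^2 - 10*s - 9)
(3) multiply H1, H2, [H3/(1+H3*H4)], [H5/(1+H5*H6)] (series); result (-96*s^4 - 264*s^3 + 96*s^2 + 66*s - 18)/(8*s^5 - 24*s^4 - 4*s^3 + 27*s^2 - 79*s - 63)
The step-3 result is T(s). Setting s = 0: T(0) = -18/(-63) = 2/7.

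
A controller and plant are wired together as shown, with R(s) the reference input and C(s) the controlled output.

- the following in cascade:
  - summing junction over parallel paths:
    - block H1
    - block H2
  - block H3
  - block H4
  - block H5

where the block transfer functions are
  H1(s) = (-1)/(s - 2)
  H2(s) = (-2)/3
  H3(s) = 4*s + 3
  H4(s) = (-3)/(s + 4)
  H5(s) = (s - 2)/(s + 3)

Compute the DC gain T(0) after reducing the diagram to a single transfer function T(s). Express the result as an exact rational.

1. parallel reduction of H1, H2, giving (1 - 2*s)/(3*s - 6)
2. reduce the series chain (H1+H2), H3, H4, H5, giving (8*s^2 + 2*s - 3)/(s^2 + 7*s + 12)
That last expression is T(s); at s = 0 only the constant terms survive, so T(0) = -3/12 = -1/4.

Answer: -1/4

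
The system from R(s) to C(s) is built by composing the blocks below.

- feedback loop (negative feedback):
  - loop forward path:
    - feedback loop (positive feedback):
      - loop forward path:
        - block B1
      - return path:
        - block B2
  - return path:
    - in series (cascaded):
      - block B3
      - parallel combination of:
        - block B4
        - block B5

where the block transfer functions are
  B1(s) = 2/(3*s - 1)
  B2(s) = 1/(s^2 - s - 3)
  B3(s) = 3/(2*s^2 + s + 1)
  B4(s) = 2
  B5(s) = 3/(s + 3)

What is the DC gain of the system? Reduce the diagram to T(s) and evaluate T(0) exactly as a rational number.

Answer: 6/53

Working:
Step 1. collapse the loop (B1 forward, B2 return): (2*s^2 - 2*s - 6)/(3*s^3 - 4*s^2 - 8*s + 1)
Step 2. combine B4, B5 in parallel: (2*s + 9)/(s + 3)
Step 3. reduce the series chain B3, (B4+B5): (6*s + 27)/(2*s^3 + 7*s^2 + 4*s + 3)
Step 4. feedback reduction of [B1/(1-B1*B2)], (B3*(B4+B5)): (4*s^5 + 10*s^4 - 18*s^3 - 44*s^2 - 30*s - 18)/(6*s^6 + 13*s^5 - 32*s^4 - 49*s^3 + 5*s^2 - 110*s - 159)
Step 4 gives the overall T(s). Then T(0) = -18/(-159) = 6/53.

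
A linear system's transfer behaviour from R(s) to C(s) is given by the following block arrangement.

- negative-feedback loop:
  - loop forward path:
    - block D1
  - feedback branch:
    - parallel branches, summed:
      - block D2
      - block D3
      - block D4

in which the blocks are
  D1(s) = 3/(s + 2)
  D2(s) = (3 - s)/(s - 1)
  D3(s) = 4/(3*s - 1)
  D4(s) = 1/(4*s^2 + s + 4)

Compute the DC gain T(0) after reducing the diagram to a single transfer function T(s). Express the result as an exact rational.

Step 1: reduce the parallel group D2, D3, D4; result (-12*s^4 + 53*s^3 - 23*s^2 + 45*s - 27)/(12*s^4 - 13*s^3 + 12*s^2 - 15*s + 4)
Step 2: apply the feedback formula to D1, (D2+D3+D4); result (36*s^4 - 39*s^3 + 36*s^2 - 45*s + 12)/(12*s^5 - 25*s^4 + 145*s^3 - 60*s^2 + 109*s - 73)
Step 2 gives the overall T(s). Then T(0) = 12/(-73) = -12/73.

Answer: -12/73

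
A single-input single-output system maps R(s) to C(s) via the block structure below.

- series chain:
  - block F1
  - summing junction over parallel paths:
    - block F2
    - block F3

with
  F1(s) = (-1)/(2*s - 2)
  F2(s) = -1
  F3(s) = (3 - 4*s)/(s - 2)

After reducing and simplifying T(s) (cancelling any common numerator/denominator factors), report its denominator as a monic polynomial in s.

1. sum the parallel branches F2, F3: (5 - 5*s)/(s - 2)
2. cascade F1, (F2+F3): 5/(2*s - 4)
That last expression is T(s), already simplified. Scaling its denominator by 1/2 (the reciprocal of the leading coefficient) yields the monic denominator.

Therefore the answer is s - 2.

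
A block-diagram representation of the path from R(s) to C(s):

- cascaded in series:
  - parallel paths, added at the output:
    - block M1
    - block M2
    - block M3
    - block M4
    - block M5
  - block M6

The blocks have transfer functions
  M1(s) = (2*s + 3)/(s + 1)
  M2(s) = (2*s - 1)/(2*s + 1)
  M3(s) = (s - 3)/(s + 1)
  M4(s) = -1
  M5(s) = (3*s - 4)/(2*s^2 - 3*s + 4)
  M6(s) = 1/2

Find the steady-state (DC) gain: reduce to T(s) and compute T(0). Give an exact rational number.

Step 1 - reduce the parallel group M1, M2, M3, M4, M5 -> (12*s^4 - 10*s^3 + 18*s^2 + s - 12)/(4*s^4 + s^2 + 9*s + 4)
Step 2 - series reduction of (M1+M2+M3+M4+M5), M6 -> (12*s^4 - 10*s^3 + 18*s^2 + s - 12)/(8*s^4 + 2*s^2 + 18*s + 8)
The step-2 result is T(s). Setting s = 0: T(0) = -12/8 = -3/2.

Therefore the answer is -3/2.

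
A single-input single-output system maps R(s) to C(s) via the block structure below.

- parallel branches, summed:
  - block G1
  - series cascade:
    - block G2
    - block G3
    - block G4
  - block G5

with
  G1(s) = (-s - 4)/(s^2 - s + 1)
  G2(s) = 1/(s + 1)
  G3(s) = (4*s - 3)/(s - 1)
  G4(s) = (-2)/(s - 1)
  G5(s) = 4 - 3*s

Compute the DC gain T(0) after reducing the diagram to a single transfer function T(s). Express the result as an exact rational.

Step 1. combine G2, G3, G4 in series -> (6 - 8*s)/(s^3 - s^2 - s + 1)
Step 2. parallel reduction of G1, (G2*G3*G4), G5 -> (-3*s^6 + 10*s^5 - 12*s^4 - 10*s^3 + 29*s^2 - 22*s + 6)/(s^5 - 2*s^4 + s^3 + s^2 - 2*s + 1)
DC gain: substitute s = 0 into T(s) from step 2: T(0) = 6/1 = 6.

Hence the answer: 6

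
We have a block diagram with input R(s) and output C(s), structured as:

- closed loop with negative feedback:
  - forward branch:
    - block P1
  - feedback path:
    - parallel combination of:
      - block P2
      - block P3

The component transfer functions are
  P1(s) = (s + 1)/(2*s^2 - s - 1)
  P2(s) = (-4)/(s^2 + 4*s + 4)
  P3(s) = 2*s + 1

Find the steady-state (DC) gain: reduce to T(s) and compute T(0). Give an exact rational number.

Reducing step by step:

Step 1. add P2, P3 (parallel), giving (2*s^3 + 9*s^2 + 12*s)/(s^2 + 4*s + 4)
Step 2. collapse the loop (P1 forward, (P2+P3) return), giving (s^3 + 5*s^2 + 8*s + 4)/(4*s^4 + 18*s^3 + 24*s^2 + 4*s - 4)
DC gain: substitute s = 0 into T(s) from step 2: T(0) = 4/(-4) = -1.

Answer: -1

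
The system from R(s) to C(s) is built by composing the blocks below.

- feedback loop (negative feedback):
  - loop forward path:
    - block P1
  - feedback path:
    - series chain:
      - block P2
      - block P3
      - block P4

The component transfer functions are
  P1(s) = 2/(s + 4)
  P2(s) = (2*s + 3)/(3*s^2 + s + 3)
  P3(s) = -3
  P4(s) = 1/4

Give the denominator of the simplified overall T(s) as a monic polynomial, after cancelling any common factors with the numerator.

[1] reduce the series chain P2, P3, P4, giving (-6*s - 9)/(12*s^2 + 4*s + 12)
[2] feedback reduction of P1, (P2*P3*P4), giving (12*s^2 + 4*s + 12)/(6*s^3 + 26*s^2 + 8*s + 15)
No further cancellation is possible in the step-2 result, so that is T(s). Its denominator becomes monic after dividing by the leading coefficient 6.

Answer: s^3 + 13*s^2/3 + 4*s/3 + 5/2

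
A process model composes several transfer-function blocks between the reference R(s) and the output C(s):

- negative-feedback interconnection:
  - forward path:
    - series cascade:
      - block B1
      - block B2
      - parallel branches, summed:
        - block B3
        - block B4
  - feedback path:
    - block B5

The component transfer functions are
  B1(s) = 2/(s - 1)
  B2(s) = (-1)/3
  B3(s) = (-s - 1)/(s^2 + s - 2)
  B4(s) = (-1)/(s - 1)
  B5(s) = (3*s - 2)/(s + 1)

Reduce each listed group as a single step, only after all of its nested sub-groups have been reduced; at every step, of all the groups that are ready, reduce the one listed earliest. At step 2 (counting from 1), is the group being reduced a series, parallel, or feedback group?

Answer: series

Working:
(1) sum the parallel branches B3, B4
(2) combine B1, B2, (B3+B4) in series
(3) reduce the feedback loop with forward (B1*B2*(B3+B4)) and return B5
At step 2 the group reduced is series.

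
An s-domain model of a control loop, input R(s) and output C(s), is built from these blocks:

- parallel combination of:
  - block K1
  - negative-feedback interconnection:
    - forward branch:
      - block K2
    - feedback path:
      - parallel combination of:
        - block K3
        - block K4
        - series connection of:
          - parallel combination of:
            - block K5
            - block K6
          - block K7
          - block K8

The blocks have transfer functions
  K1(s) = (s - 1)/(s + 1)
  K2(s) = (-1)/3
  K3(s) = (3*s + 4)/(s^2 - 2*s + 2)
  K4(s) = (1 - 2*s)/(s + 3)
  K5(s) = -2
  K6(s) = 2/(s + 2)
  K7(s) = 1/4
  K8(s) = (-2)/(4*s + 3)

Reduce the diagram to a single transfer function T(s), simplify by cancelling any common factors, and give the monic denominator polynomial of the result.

Reducing step by step:

(1) sum the parallel branches K5, K6: (-2*s - 2)/(s + 2)
(2) reduce the series chain (K5+K6), K7, K8: (s + 1)/(4*s^2 + 11*s + 6)
(3) parallel reduction of K3, K4, ((K5+K6)*K7*K8): (-8*s^5 + 11*s^4 + 106*s^3 + 178*s^2 + 198*s + 90)/(4*s^5 + 15*s^4 + s^3 - 14*s^2 + 42*s + 36)
(4) close the feedback loop around K2, (K3+K4+((K5+K6)*K7*K8)): (-4*s^5 - 15*s^4 - s^3 + 14*s^2 - 42*s - 36)/(20*s^5 + 34*s^4 - 103*s^3 - 220*s^2 - 72*s + 18)
(5) add K1, [K2/(1+K2*(K3+K4+((K5+K6)*K7*K8)))] (parallel): (16*s^6 - 5*s^5 - 153*s^4 - 104*s^3 + 120*s^2 + 12*s - 54)/(20*s^6 + 54*s^5 - 69*s^4 - 323*s^3 - 292*s^2 - 54*s + 18)
T(s) is the step-5 result (common factors already cancelled). Leading coefficient of the denominator: 20. Divide through by 20 for the monic polynomial.

Answer: s^6 + 27*s^5/10 - 69*s^4/20 - 323*s^3/20 - 73*s^2/5 - 27*s/10 + 9/10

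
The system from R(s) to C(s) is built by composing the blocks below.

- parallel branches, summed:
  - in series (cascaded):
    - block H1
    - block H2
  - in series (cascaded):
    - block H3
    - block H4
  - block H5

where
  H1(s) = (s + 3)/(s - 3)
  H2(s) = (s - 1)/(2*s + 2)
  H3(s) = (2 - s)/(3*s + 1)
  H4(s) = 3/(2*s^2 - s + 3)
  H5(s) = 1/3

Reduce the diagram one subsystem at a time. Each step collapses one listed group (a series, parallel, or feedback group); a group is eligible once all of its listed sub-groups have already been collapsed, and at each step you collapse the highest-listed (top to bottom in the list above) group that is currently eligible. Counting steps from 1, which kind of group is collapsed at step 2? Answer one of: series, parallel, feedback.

Step 1 - series reduction of H1, H2
Step 2 - multiply H3, H4 (series)
Step 3 - sum the parallel branches (H1*H2), (H3*H4), H5
At step 2 the group reduced is series.

Final answer: series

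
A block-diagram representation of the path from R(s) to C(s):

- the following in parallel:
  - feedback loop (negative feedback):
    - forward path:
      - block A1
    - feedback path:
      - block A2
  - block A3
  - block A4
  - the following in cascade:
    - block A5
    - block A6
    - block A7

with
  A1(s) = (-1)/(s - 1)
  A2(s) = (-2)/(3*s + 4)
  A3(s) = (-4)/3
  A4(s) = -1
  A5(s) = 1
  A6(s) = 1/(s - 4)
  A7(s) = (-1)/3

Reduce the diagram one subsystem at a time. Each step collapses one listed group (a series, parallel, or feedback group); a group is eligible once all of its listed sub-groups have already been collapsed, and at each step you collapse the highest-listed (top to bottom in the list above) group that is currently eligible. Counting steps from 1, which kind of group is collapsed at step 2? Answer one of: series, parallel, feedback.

Step 1 - reduce the feedback loop with forward A1 and return A2
Step 2 - reduce the series chain A5, A6, A7
Step 3 - parallel reduction of [A1/(1+A1*A2)], A3, A4, (A5*A6*A7)
The group at step 2 is a series group.

Therefore the answer is series.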